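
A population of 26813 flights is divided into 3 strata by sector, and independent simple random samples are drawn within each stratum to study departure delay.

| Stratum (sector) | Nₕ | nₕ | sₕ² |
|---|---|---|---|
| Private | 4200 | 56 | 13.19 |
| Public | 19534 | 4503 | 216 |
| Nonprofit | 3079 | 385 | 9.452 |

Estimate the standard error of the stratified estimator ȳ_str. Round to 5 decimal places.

Var(ȳ_str) = Σₕ Wₕ²(1 − fₕ)sₕ²/nₕ with Wₕ = Nₕ/N, N = 26813.
Private: Wₕ = 0.15664044; term = 0.15664044²·(1 − 0.01333333)·13.19/56 = 0.0057021021.
Public: Wₕ = 0.72852721; term = 0.72852721²·(1 − 0.23052114)·216/4503 = 0.019590253.
Nonprofit: Wₕ = 0.11483236; term = 0.11483236²·(1 − 0.12504060)·9.452/385 = 2.8325621 × 10^-4.
Sum = 0.025575611.
SE = √(0.025575611) = 0.15992.

0.15992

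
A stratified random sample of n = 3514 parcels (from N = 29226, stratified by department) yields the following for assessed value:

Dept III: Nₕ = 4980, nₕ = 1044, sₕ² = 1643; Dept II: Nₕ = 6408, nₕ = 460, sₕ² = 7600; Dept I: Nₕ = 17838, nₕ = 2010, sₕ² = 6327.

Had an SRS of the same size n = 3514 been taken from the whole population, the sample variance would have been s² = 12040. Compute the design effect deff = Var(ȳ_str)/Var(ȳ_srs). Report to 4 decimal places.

Var(ȳ_str) = Σ Wₕ²(1−fₕ)sₕ²/nₕ with Wₕ = Nₕ/29226:
  Dept III: (4980/29226)²·(1−1044/4980)·1643/1044 = 0.036114594
  Dept II: (6408/29226)²·(1−460/6408)·7600/460 = 0.73724267
  Dept I: (17838/29226)²·(1−2010/17838)·6327/2010 = 1.0404835
  → Var(ȳ_str) = 1.8138408.
Var(ȳ_srs) = (1 − 3514/29226)·12040/3514 = 3.0143329.
deff = 1.8138408 / 3.0143329 = 0.6017.

0.6017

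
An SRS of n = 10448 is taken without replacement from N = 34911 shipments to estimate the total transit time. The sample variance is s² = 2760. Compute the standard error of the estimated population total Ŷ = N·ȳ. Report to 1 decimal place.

15020.1

Var(Ŷ) = N²·Var(ȳ) = N²·(1 − n/N)·s²/n.
f = 10448/34911 = 0.29927530; Var(ȳ) = 0.70072470·2760/10448 = 0.18510721.
Var(Ŷ) = 34911² · 0.18510721 = 2.2560458 × 10^8.
SE(Ŷ) = √(2.2560458 × 10^8) = 15020.1.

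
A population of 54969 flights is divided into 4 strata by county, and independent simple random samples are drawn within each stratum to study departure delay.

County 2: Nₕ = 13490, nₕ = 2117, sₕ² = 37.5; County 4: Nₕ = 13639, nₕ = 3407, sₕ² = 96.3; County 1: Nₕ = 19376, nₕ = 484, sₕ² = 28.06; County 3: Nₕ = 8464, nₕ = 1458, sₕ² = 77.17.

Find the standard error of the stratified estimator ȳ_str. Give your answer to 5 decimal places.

Var(ȳ_str) = Σₕ Wₕ²(1 − fₕ)sₕ²/nₕ with Wₕ = Nₕ/N, N = 54969.
County 2: Wₕ = 0.24541105; term = 0.24541105²·(1 − 0.15693106)·37.5/2117 = 8.9941831 × 10^-4.
County 4: Wₕ = 0.24812167; term = 0.24812167²·(1 − 0.24979837)·96.3/3407 = 0.0013054539.
County 1: Wₕ = 0.35248959; term = 0.35248959²·(1 − 0.02497936)·28.06/484 = 0.0070234209.
County 3: Wₕ = 0.15397770; term = 0.15397770²·(1 − 0.17225898)·77.17/1458 = 0.0010387262.
Sum = 0.010267019.
SE = √(0.010267019) = 0.10133.

0.10133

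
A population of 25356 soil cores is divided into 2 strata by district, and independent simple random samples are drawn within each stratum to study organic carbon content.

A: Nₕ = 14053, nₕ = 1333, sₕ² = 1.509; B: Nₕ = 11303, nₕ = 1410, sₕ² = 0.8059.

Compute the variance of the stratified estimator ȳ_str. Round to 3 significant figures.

4.14 × 10^-4

Var(ȳ_str) = Σₕ Wₕ²(1 − fₕ)sₕ²/nₕ with Wₕ = Nₕ/N, N = 25356.
A: Wₕ = 0.55422780; term = 0.55422780²·(1 − 0.09485519)·1.509/1333 = 3.1474132 × 10^-4.
B: Wₕ = 0.44577220; term = 0.44577220²·(1 − 0.12474564)·0.8059/1410 = 9.9408219 × 10^-5.
Sum = 4.1414954 × 10^-4.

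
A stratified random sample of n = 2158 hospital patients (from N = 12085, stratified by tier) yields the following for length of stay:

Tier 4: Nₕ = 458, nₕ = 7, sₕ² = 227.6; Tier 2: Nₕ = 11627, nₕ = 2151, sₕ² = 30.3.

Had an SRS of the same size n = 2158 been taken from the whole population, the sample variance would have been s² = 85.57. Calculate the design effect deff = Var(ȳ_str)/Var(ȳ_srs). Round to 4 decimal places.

Var(ȳ_str) = Σ Wₕ²(1−fₕ)sₕ²/nₕ with Wₕ = Nₕ/12085:
  Tier 4: (458/12085)²·(1−7/458)·227.6/7 = 0.045985713
  Tier 2: (11627/12085)²·(1−2151/11627)·30.3/2151 = 0.010626779
  → Var(ȳ_str) = 0.056612492.
Var(ȳ_srs) = (1 − 2158/12085)·85.57/2158 = 0.032571777.
deff = 0.056612492 / 0.032571777 = 1.7381.

1.7381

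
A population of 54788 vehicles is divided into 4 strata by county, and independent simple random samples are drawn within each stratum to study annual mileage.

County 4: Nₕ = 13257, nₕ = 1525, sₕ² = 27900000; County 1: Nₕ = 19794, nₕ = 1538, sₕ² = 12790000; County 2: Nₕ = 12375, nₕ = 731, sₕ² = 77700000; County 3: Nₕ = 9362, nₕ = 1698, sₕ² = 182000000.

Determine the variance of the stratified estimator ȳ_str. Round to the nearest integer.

Var(ȳ_str) = Σₕ Wₕ²(1 − fₕ)sₕ²/nₕ with Wₕ = Nₕ/N, N = 54788.
County 4: Wₕ = 0.24196904; term = 0.24196904²·(1 − 0.11503357)·27900000/1525 = 947.93984.
County 1: Wₕ = 0.36128349; term = 0.36128349²·(1 − 0.07770031)·12790000/1538 = 1001.1116.
County 2: Wₕ = 0.22587063; term = 0.22587063²·(1 − 0.05907071)·77700000/731 = 5102.4664.
County 3: Wₕ = 0.17087683; term = 0.17087683²·(1 − 0.18137150)·182000000/1698 = 2562.0461.
Sum = 9613.5639.

9614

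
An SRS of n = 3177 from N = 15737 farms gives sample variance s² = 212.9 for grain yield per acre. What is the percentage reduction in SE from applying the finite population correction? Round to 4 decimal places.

f = n/N = 3177/15737 = 0.20188092.
SE_no-fpc = √(s²/n) = 0.25886851; SE_fpc = √((1−f)s²/n) = 0.23126668.
Ratio = √(1−f) = 0.89337511. Reduction = 100·(1 − 0.89337511) = 10.6625%.

10.6625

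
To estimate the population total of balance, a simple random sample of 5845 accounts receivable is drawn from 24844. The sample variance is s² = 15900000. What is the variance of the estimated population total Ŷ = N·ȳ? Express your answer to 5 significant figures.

Var(Ŷ) = N²·Var(ȳ) = N²·(1 − n/N)·s²/n.
f = 5845/24844 = 0.23526807; Var(ȳ) = 0.76473193·15900000/5845 = 2080.2802.
Var(Ŷ) = 24844² · 2080.2802 = 1.2839996 × 10^12.

1.2840 × 10^12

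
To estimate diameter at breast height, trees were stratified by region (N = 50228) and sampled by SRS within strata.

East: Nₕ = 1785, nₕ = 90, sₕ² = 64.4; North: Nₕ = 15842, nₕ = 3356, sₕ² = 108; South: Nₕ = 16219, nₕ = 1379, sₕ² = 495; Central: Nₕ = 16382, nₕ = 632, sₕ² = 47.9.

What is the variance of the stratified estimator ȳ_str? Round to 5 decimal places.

Var(ȳ_str) = Σₕ Wₕ²(1 − fₕ)sₕ²/nₕ with Wₕ = Nₕ/N, N = 50228.
East: Wₕ = 0.03553795; term = 0.03553795²·(1 − 0.05042017)·64.4/90 = 8.5814269 × 10^-4.
North: Wₕ = 0.31540177; term = 0.31540177²·(1 − 0.21184194)·108/3356 = 0.0025231518.
South: Wₕ = 0.32290754; term = 0.32290754²·(1 − 0.08502374)·495/1379 = 0.034245786.
Central: Wₕ = 0.32615274; term = 0.32615274²·(1 − 0.03857893)·47.9/632 = 0.0077512928.
Sum = 0.045378373.

0.04538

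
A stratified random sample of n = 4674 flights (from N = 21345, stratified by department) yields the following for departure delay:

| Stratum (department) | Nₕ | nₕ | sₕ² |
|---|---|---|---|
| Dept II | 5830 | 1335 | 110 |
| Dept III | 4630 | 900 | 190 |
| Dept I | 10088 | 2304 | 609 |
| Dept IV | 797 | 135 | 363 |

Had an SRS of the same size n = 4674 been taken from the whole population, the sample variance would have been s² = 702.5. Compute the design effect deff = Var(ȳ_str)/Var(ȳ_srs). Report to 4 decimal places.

0.5232

Var(ȳ_str) = Σ Wₕ²(1−fₕ)sₕ²/nₕ with Wₕ = Nₕ/21345:
  Dept II: (5830/21345)²·(1−1335/5830)·110/1335 = 0.0047393344
  Dept III: (4630/21345)²·(1−900/4630)·190/900 = 0.0080021852
  Dept I: (10088/21345)²·(1−2304/10088)·609/2304 = 0.045556505
  Dept IV: (797/21345)²·(1−135/797)·363/135 = 0.003113844
  → Var(ȳ_str) = 0.061411869.
Var(ȳ_srs) = (1 − 4674/21345)·702.5/4674 = 0.11738784.
deff = 0.061411869 / 0.11738784 = 0.5232.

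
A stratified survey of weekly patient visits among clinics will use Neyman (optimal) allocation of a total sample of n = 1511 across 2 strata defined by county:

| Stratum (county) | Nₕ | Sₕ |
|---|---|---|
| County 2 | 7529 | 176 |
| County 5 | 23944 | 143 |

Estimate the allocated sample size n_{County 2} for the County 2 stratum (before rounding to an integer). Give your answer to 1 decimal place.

Neyman allocation: nₕ = n·NₕSₕ / Σⱼ NⱼSⱼ.
Σ NⱼSⱼ = 7529·176 + 23944·143 = 4.749096 × 10^6.
n_{County 2} = 1511·7529·176 / (4.749096 × 10^6) = 421.6.

421.6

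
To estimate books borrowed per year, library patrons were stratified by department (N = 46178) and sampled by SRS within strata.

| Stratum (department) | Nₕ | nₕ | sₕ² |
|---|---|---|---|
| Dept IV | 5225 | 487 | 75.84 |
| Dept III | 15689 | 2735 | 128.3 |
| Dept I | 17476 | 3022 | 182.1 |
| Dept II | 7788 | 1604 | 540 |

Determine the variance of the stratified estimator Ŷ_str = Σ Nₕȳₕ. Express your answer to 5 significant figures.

4.4824 × 10^7

Var(Ŷ_str) = Σₕ Nₕ²(1 − fₕ)sₕ²/nₕ.
Dept IV: 5225²·(1 − 487/5225)·75.84/487 = 3.8552337 × 10^6.
Dept III: 15689²·(1 − 2735/15689)·128.3/2735 = 9.5338537 × 10^6.
Dept I: 17476²·(1 − 3022/17476)·182.1/3022 = 1.5221084 × 10^7.
Dept II: 7788²·(1 − 1604/7788)·540/1604 = 1.62138 × 10^7.
Sum = 4.4823971 × 10^7.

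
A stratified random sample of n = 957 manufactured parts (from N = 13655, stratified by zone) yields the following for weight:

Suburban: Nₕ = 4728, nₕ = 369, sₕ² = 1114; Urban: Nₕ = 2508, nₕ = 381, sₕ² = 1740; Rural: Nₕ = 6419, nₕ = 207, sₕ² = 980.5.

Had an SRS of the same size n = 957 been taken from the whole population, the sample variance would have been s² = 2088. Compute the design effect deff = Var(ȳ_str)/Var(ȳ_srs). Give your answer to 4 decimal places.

Var(ȳ_str) = Σ Wₕ²(1−fₕ)sₕ²/nₕ with Wₕ = Nₕ/13655:
  Suburban: (4728/13655)²·(1−369/4728)·1114/369 = 0.33368736
  Urban: (2508/13655)²·(1−381/2508)·1740/381 = 0.13065796
  Rural: (6419/13655)²·(1−207/6419)·980.5/207 = 1.0129609
  → Var(ȳ_str) = 1.4773062.
Var(ȳ_srs) = (1 − 957/13655)·2088/957 = 2.0289072.
deff = 1.4773062 / 2.0289072 = 0.7281.

0.7281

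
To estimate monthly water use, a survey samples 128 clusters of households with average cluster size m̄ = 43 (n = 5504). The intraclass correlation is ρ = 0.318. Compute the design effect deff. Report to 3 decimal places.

14.356

deff = 1 + (43 − 1)·0.318 = 1 + 13.356 = 14.356.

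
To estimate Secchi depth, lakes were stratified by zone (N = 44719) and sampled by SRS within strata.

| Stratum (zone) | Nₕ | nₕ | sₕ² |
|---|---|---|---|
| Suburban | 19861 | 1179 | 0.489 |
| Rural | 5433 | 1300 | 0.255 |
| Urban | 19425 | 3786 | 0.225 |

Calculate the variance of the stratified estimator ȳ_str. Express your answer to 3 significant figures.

Var(ȳ_str) = Σₕ Wₕ²(1 − fₕ)sₕ²/nₕ with Wₕ = Nₕ/N, N = 44719.
Suburban: Wₕ = 0.44412889; term = 0.44412889²·(1 − 0.05936257)·0.489/1179 = 7.6954738 × 10^-5.
Rural: Wₕ = 0.12149198; term = 0.12149198²·(1 − 0.23927848)·0.255/1300 = 2.2025094 × 10^-6.
Urban: Wₕ = 0.43437912; term = 0.43437912²·(1 − 0.19490347)·0.225/3786 = 9.027921 × 10^-6.
Sum = 8.8185168 × 10^-5.

8.82 × 10^-5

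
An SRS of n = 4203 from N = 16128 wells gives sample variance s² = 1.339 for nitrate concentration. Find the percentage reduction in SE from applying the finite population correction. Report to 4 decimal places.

14.0118

f = n/N = 4203/16128 = 0.26060268.
SE_no-fpc = √(s²/n) = 0.017848865; SE_fpc = √((1−f)s²/n) = 0.01534792.
Ratio = √(1−f) = 0.85988216. Reduction = 100·(1 − 0.85988216) = 14.0118%.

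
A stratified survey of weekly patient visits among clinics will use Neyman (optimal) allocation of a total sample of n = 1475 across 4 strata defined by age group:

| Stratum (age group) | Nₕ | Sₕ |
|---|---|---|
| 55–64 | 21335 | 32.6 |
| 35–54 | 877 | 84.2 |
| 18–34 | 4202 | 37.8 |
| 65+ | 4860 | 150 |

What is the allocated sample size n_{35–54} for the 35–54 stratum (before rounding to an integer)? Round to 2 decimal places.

65.72

Neyman allocation: nₕ = n·NₕSₕ / Σⱼ NⱼSⱼ.
Σ NⱼSⱼ = 21335·32.6 + 877·84.2 + 4202·37.8 + 4860·150 = 1.6572 × 10^6.
n_{35–54} = 1475·877·84.2 / (1.6572 × 10^6) = 65.72.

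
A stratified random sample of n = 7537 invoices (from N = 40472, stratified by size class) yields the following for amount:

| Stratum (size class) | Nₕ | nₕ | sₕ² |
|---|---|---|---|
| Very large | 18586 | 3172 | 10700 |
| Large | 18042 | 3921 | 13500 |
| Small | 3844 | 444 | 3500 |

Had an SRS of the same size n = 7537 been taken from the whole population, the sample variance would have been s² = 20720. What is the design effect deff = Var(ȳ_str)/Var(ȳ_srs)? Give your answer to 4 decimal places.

Var(ȳ_str) = Σ Wₕ²(1−fₕ)sₕ²/nₕ with Wₕ = Nₕ/40472:
  Very large: (18586/40472)²·(1−3172/18586)·10700/3172 = 0.58998715
  Large: (18042/40472)²·(1−3921/18042)·13500/3921 = 0.5355225
  Small: (3844/40472)²·(1−444/3844)·3500/444 = 0.062898174
  → Var(ȳ_str) = 1.1884078.
Var(ȳ_srs) = (1 − 7537/40472)·20720/7537 = 2.2371455.
deff = 1.1884078 / 2.2371455 = 0.5312.

0.5312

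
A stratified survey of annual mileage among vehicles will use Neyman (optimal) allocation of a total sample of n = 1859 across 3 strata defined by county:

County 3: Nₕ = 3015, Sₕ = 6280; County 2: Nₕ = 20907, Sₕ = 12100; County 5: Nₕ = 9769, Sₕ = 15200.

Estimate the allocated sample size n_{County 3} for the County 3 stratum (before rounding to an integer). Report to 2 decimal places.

83.73

Neyman allocation: nₕ = n·NₕSₕ / Σⱼ NⱼSⱼ.
Σ NⱼSⱼ = 3015·6280 + 20907·12100 + 9769·15200 = 4.203977 × 10^8.
n_{County 3} = 1859·3015·6280 / (4.203977 × 10^8) = 83.73.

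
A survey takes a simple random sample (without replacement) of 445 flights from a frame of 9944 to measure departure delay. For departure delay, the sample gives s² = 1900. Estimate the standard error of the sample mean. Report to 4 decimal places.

2.0196

Under SRS without replacement, Var(ȳ) = (1 − f)·s²/n with f = n/N = 445/9944 = 0.04475060.
Var(ȳ) = (1 − 0.04475060)·1900/445 = 0.95524940·4.2696629 = 4.0785929.
SE(ȳ) = √(4.0785929) = 2.0196.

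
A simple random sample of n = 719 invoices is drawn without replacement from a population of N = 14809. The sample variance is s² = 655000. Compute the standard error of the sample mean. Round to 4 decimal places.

Under SRS without replacement, Var(ȳ) = (1 − f)·s²/n with f = n/N = 719/14809 = 0.04855156.
Var(ȳ) = (1 − 0.04855156)·655000/719 = 0.95144844·910.98748 = 866.75762.
SE(ȳ) = √(866.75762) = 29.4407.

29.4407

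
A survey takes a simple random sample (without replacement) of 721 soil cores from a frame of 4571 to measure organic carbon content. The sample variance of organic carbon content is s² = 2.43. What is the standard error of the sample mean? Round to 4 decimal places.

0.0533

Under SRS without replacement, Var(ȳ) = (1 − f)·s²/n with f = n/N = 721/4571 = 0.15773354.
Var(ȳ) = (1 − 0.15773354)·2.43/721 = 0.84226646·0.003370319 = 0.0028387067.
SE(ȳ) = √(0.0028387067) = 0.0533.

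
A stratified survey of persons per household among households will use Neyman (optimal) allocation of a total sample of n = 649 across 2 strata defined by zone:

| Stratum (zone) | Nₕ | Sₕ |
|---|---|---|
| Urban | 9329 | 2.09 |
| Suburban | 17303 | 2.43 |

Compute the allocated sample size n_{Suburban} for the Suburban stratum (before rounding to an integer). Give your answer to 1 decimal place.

443.4

Neyman allocation: nₕ = n·NₕSₕ / Σⱼ NⱼSⱼ.
Σ NⱼSⱼ = 9329·2.09 + 17303·2.43 = 61543.9.
n_{Suburban} = 649·17303·2.43 / 61543.9 = 443.4.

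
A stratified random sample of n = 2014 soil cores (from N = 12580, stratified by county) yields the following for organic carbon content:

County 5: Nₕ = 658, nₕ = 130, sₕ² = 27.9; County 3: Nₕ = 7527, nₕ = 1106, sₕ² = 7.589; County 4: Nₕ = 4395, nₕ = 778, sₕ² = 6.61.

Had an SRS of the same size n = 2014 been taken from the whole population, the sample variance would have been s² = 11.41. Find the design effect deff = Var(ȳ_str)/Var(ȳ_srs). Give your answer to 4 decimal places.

0.7188

Var(ȳ_str) = Σ Wₕ²(1−fₕ)sₕ²/nₕ with Wₕ = Nₕ/12580:
  County 5: (658/12580)²·(1−130/658)·27.9/130 = 4.7115021 × 10^-4
  County 3: (7527/12580)²·(1−1106/7527)·7.589/1106 = 0.0020955244
  County 4: (4395/12580)²·(1−778/4395)·6.61/778 = 8.5343012 × 10^-4
  → Var(ȳ_str) = 0.0034201047.
Var(ȳ_srs) = (1 − 2014/12580)·11.41/2014 = 0.0047583474.
deff = 0.0034201047 / 0.0047583474 = 0.7188.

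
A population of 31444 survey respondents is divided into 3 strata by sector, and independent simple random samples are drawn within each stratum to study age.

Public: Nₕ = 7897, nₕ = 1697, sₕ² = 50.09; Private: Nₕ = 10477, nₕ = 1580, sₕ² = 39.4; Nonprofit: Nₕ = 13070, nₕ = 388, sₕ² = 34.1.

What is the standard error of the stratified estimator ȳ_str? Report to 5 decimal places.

0.13618

Var(ȳ_str) = Σₕ Wₕ²(1 − fₕ)sₕ²/nₕ with Wₕ = Nₕ/N, N = 31444.
Public: Wₕ = 0.25114489; term = 0.25114489²·(1 − 0.21489173)·50.09/1697 = 0.0014616636.
Private: Wₕ = 0.33319552; term = 0.33319552²·(1 − 0.15080653)·39.4/1580 = 0.0023509538.
Nonprofit: Wₕ = 0.41565959; term = 0.41565959²·(1 − 0.02968630)·34.1/388 = 0.014733652.
Sum = 0.018546269.
SE = √(0.018546269) = 0.13618.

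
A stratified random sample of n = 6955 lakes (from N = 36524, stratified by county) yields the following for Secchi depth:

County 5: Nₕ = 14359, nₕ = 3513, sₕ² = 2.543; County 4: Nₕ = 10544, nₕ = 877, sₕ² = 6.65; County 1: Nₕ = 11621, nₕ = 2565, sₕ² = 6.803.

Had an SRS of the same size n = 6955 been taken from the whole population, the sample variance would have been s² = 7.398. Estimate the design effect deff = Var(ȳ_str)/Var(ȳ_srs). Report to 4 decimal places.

Var(ȳ_str) = Σ Wₕ²(1−fₕ)sₕ²/nₕ with Wₕ = Nₕ/36524:
  County 5: (14359/36524)²·(1−3513/14359)·2.543/3513 = 8.4509462 × 10^-5
  County 4: (10544/36524)²·(1−877/10544)·6.65/877 = 5.7937867 × 10^-4
  County 1: (11621/36524)²·(1−2565/11621)·6.803/2565 = 2.0923597 × 10^-4
  → Var(ȳ_str) = 8.731241 × 10^-4.
Var(ȳ_srs) = (1 − 6955/36524)·7.398/6955 = 8.6114344 × 10^-4.
deff = (8.731241 × 10^-4) / (8.6114344 × 10^-4) = 1.0139.

1.0139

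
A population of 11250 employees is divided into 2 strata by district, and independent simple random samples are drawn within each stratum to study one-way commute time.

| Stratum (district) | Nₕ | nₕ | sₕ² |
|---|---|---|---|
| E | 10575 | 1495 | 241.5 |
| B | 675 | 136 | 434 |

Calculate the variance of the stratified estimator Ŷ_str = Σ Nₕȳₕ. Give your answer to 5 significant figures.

Var(Ŷ_str) = Σₕ Nₕ²(1 − fₕ)sₕ²/nₕ.
E: 10575²·(1 − 1495/10575)·241.5/1495 = 1.5511085 × 10^7.
B: 675²·(1 − 136/675)·434/136 = 1.1610298 × 10^6.
Sum = 1.6672115 × 10^7.

1.6672 × 10^7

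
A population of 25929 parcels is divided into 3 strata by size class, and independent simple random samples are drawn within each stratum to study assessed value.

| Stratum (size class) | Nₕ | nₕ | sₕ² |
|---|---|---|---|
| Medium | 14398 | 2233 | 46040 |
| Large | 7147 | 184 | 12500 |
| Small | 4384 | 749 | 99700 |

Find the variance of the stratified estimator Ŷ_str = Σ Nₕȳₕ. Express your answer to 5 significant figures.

9.1133 × 10^9

Var(Ŷ_str) = Σₕ Nₕ²(1 − fₕ)sₕ²/nₕ.
Medium: 14398²·(1 − 2233/14398)·46040/2233 = 3.6112776 × 10^9.
Large: 7147²·(1 − 184/7147)·12500/184 = 3.3807446 × 10^9.
Small: 4384²·(1 − 749/4384)·99700/749 = 2.1212326 × 10^9.
Sum = 9.1132548 × 10^9.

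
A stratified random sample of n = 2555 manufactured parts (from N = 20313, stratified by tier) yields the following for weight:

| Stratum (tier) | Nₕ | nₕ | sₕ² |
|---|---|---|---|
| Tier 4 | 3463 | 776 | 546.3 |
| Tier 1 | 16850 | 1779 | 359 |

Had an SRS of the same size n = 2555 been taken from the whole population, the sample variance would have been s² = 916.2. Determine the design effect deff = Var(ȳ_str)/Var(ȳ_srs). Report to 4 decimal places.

Var(ȳ_str) = Σ Wₕ²(1−fₕ)sₕ²/nₕ with Wₕ = Nₕ/20313:
  Tier 4: (3463/20313)²·(1−776/3463)·546.3/776 = 0.015876015
  Tier 1: (16850/20313)²·(1−1779/16850)·359/1779 = 0.12419735
  → Var(ȳ_str) = 0.14007337.
Var(ȳ_srs) = (1 − 2555/20313)·916.2/2555 = 0.31348688.
deff = 0.14007337 / 0.31348688 = 0.4468.

0.4468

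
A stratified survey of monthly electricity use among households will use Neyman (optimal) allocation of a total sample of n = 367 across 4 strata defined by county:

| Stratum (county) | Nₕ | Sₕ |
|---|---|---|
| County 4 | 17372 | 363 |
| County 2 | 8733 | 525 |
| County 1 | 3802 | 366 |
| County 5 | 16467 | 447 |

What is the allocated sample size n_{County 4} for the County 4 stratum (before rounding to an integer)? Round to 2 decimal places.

117.82

Neyman allocation: nₕ = n·NₕSₕ / Σⱼ NⱼSⱼ.
Σ NⱼSⱼ = 17372·363 + 8733·525 + 3802·366 + 16467·447 = 1.9643142 × 10^7.
n_{County 4} = 367·17372·363 / (1.9643142 × 10^7) = 117.82.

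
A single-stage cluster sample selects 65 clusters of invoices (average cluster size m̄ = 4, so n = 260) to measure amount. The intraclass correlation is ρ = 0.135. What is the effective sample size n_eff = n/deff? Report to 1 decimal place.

185.1

deff = 1 + (4 − 1)·0.135 = 1 + 0.405 = 1.405.
n_eff = 260 / 1.405 = 185.1.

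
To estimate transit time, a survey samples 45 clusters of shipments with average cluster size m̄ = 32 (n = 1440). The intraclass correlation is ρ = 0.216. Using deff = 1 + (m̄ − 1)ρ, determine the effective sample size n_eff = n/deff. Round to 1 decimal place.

187.1

deff = 1 + (32 − 1)·0.216 = 1 + 6.696 = 7.696.
n_eff = 1440 / 7.696 = 187.1.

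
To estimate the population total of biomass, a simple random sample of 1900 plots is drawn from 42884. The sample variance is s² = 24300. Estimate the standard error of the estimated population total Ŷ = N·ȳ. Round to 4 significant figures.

149900

Var(Ŷ) = N²·Var(ȳ) = N²·(1 − n/N)·s²/n.
f = 1900/42884 = 0.04430557; Var(ȳ) = 0.95569443·24300/1900 = 12.222829.
Var(Ŷ) = 42884² · 12.222829 = 2.247824 × 10^10.
SE(Ŷ) = √(2.247824 × 10^10) = 149900.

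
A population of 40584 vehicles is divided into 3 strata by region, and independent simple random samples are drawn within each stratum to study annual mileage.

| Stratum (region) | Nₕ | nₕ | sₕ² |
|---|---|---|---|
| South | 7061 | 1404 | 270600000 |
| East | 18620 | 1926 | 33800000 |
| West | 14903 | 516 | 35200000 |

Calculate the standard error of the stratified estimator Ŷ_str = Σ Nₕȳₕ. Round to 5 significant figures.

5.2707 × 10^6

Var(Ŷ_str) = Σₕ Nₕ²(1 − fₕ)sₕ²/nₕ.
South: 7061²·(1 − 1404/7061)·270600000/1404 = 7.6986234 × 10^12.
East: 18620²·(1 − 1926/18620)·33800000/1926 = 5.4550722 × 10^12.
West: 14903²·(1 − 516/14903)·35200000/516 = 1.4626382 × 10^13.
Sum = 2.7780078 × 10^13.
SE = √(2.7780078 × 10^13) = 5.2707 × 10^6.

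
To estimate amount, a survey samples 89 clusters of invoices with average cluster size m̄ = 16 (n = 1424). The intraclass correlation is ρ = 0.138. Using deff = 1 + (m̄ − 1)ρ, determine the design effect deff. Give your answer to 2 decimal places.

3.07

deff = 1 + (16 − 1)·0.138 = 1 + 2.07 = 3.07.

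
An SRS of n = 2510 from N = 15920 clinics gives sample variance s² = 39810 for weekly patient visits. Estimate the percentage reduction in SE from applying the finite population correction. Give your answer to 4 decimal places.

f = n/N = 2510/15920 = 0.15766332.
SE_no-fpc = √(s²/n) = 3.9825316; SE_fpc = √((1−f)s²/n) = 3.6551238.
Ratio = √(1−f) = 0.91778902. Reduction = 100·(1 − 0.91778902) = 8.2211%.

8.2211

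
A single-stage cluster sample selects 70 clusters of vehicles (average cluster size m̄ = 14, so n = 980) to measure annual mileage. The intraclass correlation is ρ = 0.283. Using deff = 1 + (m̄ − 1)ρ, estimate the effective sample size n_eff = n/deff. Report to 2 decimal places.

209.45

deff = 1 + (14 − 1)·0.283 = 1 + 3.679 = 4.679.
n_eff = 980 / 4.679 = 209.45.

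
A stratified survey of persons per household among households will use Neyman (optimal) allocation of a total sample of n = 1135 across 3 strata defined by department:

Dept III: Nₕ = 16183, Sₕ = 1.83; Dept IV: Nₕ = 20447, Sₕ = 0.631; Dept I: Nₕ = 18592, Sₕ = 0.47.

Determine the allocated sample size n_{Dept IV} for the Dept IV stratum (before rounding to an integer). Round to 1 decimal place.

Neyman allocation: nₕ = n·NₕSₕ / Σⱼ NⱼSⱼ.
Σ NⱼSⱼ = 16183·1.83 + 20447·0.631 + 18592·0.47 = 51255.187.
n_{Dept IV} = 1135·20447·0.631 / 51255.187 = 285.7.

285.7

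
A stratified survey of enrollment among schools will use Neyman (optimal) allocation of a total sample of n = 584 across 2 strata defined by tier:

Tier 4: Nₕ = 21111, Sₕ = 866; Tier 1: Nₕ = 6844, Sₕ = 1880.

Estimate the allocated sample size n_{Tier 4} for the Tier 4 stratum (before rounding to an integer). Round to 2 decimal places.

342.77

Neyman allocation: nₕ = n·NₕSₕ / Σⱼ NⱼSⱼ.
Σ NⱼSⱼ = 21111·866 + 6844·1880 = 3.1148846 × 10^7.
n_{Tier 4} = 584·21111·866 / (3.1148846 × 10^7) = 342.77.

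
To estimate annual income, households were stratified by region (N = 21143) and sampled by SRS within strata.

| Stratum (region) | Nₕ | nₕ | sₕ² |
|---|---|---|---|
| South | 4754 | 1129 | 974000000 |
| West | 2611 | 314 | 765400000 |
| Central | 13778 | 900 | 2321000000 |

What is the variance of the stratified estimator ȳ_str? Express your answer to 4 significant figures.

Var(ȳ_str) = Σₕ Wₕ²(1 − fₕ)sₕ²/nₕ with Wₕ = Nₕ/N, N = 21143.
South: Wₕ = 0.22484983; term = 0.22484983²·(1 − 0.23748422)·974000000/1129 = 33258.219.
West: Wₕ = 0.12349241; term = 0.12349241²·(1 − 0.12026044)·765400000/314 = 32703.441.
Central: Wₕ = 0.65165776; term = 0.65165776²·(1 − 0.06532153)·2321000000/900 = 1.0236088 × 10^6.
Sum = 1.0895705 × 10^6.

1.090 × 10^6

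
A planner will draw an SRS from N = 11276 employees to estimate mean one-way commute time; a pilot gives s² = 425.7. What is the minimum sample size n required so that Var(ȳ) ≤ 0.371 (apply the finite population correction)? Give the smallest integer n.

Without fpc, n₀ = s²/D = 425.7/0.371 = 1147.4394.
With fpc, (1 − n/N)·s²/n ≤ D requires n ≥ n₀/(1 + n₀/N) = 1147.4394/(1 + 1147.4394/11276) = 1041.4609.
Rounding up, n = 1042.

1042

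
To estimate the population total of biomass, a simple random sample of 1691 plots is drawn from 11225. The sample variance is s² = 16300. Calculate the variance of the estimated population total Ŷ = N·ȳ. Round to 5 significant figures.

Var(Ŷ) = N²·Var(ȳ) = N²·(1 − n/N)·s²/n.
f = 1691/11225 = 0.15064588; Var(ȳ) = 0.84935412·16300/1691 = 8.1871509.
Var(Ŷ) = 11225² · 8.1871509 = 1.0315861 × 10^9.

1.0316 × 10^9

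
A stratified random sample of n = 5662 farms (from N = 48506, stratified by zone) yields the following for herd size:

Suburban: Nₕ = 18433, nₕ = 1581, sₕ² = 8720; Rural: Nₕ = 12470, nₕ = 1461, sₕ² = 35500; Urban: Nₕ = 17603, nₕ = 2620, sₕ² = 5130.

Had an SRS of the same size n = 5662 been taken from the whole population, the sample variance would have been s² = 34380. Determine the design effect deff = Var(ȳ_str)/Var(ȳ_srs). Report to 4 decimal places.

0.4410

Var(ȳ_str) = Σ Wₕ²(1−fₕ)sₕ²/nₕ with Wₕ = Nₕ/48506:
  Suburban: (18433/48506)²·(1−1581/18433)·8720/1581 = 0.72818405
  Rural: (12470/48506)²·(1−1461/12470)·35500/1461 = 1.4177561
  Urban: (17603/48506)²·(1−2620/17603)·5130/2620 = 0.21948792
  → Var(ȳ_str) = 2.3654281.
Var(ȳ_srs) = (1 − 5662/48506)·34380/5662 = 5.363281.
deff = 2.3654281 / 5.363281 = 0.4410.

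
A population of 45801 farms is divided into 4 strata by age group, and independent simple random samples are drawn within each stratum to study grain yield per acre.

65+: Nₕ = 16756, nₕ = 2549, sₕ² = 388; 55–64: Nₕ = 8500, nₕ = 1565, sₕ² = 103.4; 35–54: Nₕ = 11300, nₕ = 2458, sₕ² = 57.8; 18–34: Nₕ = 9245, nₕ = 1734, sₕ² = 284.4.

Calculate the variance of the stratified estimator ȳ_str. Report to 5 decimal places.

Var(ȳ_str) = Σₕ Wₕ²(1 − fₕ)sₕ²/nₕ with Wₕ = Nₕ/N, N = 45801.
65+: Wₕ = 0.36584354; term = 0.36584354²·(1 − 0.15212461)·388/2549 = 0.017273673.
55–64: Wₕ = 0.18558547; term = 0.18558547²·(1 − 0.18411765)·103.4/1565 = 0.0018566142.
35–54: Wₕ = 0.24671950; term = 0.24671950²·(1 − 0.21752212)·57.8/2458 = 0.001120018.
18–34: Wₕ = 0.20185149; term = 0.20185149²·(1 − 0.18756084)·284.4/1734 = 0.0054291927.
Sum = 0.025679498.

0.02568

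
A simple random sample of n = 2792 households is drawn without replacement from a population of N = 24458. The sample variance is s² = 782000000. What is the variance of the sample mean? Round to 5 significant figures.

248110

Under SRS without replacement, Var(ȳ) = (1 − f)·s²/n with f = n/N = 2792/24458 = 0.11415488.
Var(ȳ) = (1 − 0.11415488)·782000000/2792 = 0.88584512·280085.96 = 248112.78.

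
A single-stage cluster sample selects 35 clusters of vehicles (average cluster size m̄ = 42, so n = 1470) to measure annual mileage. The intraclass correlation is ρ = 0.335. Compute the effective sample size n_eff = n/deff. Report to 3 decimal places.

deff = 1 + (42 − 1)·0.335 = 1 + 13.735 = 14.735.
n_eff = 1470 / 14.735 = 99.762.

99.762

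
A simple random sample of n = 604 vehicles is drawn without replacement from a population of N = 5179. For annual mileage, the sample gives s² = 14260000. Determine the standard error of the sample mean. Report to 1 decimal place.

144.4

Under SRS without replacement, Var(ȳ) = (1 − f)·s²/n with f = n/N = 604/5179 = 0.11662483.
Var(ȳ) = (1 − 0.11662483)·14260000/604 = 0.88337517·23609.272 = 20855.844.
SE(ȳ) = √(20855.844) = 144.4.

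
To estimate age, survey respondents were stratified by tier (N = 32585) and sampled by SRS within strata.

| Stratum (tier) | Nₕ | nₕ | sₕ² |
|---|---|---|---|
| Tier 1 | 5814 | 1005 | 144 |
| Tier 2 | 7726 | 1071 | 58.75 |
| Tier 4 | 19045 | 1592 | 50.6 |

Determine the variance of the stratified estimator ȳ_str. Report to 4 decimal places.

0.0164

Var(ȳ_str) = Σₕ Wₕ²(1 − fₕ)sₕ²/nₕ with Wₕ = Nₕ/N, N = 32585.
Tier 1: Wₕ = 0.17842566; term = 0.17842566²·(1 − 0.17285862)·144/1005 = 0.0037730346.
Tier 2: Wₕ = 0.23710296; term = 0.23710296²·(1 − 0.13862283)·58.75/1071 = 0.0026563525.
Tier 4: Wₕ = 0.58447138; term = 0.58447138²·(1 − 0.08359149)·50.6/1592 = 0.0099499997.
Sum = 0.016379387.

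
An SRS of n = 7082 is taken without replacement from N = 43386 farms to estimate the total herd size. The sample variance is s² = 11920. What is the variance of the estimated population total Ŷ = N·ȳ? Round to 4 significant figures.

Var(Ŷ) = N²·Var(ȳ) = N²·(1 − n/N)·s²/n.
f = 7082/43386 = 0.16323238; Var(ȳ) = 0.83676762·11920/7082 = 1.4083974.
Var(Ŷ) = 43386² · 1.4083974 = 2.6510898 × 10^9.

2.651 × 10^9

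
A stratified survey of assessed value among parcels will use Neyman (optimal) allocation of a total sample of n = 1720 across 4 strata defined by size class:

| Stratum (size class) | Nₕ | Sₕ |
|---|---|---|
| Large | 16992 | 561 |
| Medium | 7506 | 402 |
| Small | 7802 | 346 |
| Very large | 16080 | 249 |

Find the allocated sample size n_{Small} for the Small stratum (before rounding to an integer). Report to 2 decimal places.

241.16

Neyman allocation: nₕ = n·NₕSₕ / Σⱼ NⱼSⱼ.
Σ NⱼSⱼ = 16992·561 + 7506·402 + 7802·346 + 16080·249 = 1.9253336 × 10^7.
n_{Small} = 1720·7802·346 / (1.9253336 × 10^7) = 241.16.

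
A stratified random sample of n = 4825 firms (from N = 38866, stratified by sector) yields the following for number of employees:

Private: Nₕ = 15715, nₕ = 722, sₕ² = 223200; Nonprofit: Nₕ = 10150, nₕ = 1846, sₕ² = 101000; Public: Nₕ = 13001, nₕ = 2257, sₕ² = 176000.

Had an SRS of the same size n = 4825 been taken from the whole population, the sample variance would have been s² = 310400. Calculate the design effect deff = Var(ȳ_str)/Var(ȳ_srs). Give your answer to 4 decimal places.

Var(ȳ_str) = Σ Wₕ²(1−fₕ)sₕ²/nₕ with Wₕ = Nₕ/38866:
  Private: (15715/38866)²·(1−722/15715)·223200/722 = 48.219225
  Nonprofit: (10150/38866)²·(1−1846/10150)·101000/1846 = 3.0528352
  Public: (13001/38866)²·(1−2257/13001)·176000/2257 = 7.210812
  → Var(ȳ_str) = 58.482872.
Var(ȳ_srs) = (1 − 4825/38866)·310400/4825 = 56.345191.
deff = 58.482872 / 56.345191 = 1.0379.

1.0379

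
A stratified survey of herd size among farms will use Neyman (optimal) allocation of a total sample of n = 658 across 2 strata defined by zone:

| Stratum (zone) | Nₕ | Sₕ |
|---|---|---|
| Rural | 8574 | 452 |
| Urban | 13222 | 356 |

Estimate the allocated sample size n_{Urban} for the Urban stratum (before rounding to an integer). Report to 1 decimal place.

Neyman allocation: nₕ = n·NₕSₕ / Σⱼ NⱼSⱼ.
Σ NⱼSⱼ = 8574·452 + 13222·356 = 8.58248 × 10^6.
n_{Urban} = 658·13222·356 / (8.58248 × 10^6) = 360.9.

360.9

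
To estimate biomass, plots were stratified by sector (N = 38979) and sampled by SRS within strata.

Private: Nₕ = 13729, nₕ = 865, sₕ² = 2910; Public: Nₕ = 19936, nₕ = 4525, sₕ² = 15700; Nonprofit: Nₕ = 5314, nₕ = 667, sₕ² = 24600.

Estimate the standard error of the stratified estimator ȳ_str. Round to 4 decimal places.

Var(ȳ_str) = Σₕ Wₕ²(1 − fₕ)sₕ²/nₕ with Wₕ = Nₕ/N, N = 38979.
Private: Wₕ = 0.35221530; term = 0.35221530²·(1 − 0.06300532)·2910/865 = 0.39104833.
Public: Wₕ = 0.51145489; term = 0.51145489²·(1 − 0.22697632)·15700/4525 = 0.7015983.
Nonprofit: Wₕ = 0.13632982; term = 0.13632982²·(1 − 0.12551750)·24600/667 = 0.59943502.
Sum = 1.6920817.
SE = √(1.6920817) = 1.3008.

1.3008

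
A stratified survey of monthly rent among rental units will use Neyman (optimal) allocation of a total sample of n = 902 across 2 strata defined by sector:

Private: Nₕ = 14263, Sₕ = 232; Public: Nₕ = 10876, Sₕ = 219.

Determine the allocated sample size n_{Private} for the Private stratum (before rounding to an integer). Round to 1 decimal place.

Neyman allocation: nₕ = n·NₕSₕ / Σⱼ NⱼSⱼ.
Σ NⱼSⱼ = 14263·232 + 10876·219 = 5.69086 × 10^6.
n_{Private} = 902·14263·232 / (5.69086 × 10^6) = 524.5.

524.5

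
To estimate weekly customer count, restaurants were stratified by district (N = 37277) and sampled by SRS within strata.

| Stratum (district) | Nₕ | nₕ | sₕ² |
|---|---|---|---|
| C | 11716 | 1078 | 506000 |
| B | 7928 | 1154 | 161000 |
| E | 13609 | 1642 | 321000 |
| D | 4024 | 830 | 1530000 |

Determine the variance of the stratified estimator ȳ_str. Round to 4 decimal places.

87.4546

Var(ȳ_str) = Σₕ Wₕ²(1 − fₕ)sₕ²/nₕ with Wₕ = Nₕ/N, N = 37277.
C: Wₕ = 0.31429568; term = 0.31429568²·(1 − 0.09201093)·506000/1078 = 42.100688.
B: Wₕ = 0.21267806; term = 0.21267806²·(1 − 0.14556004)·161000/1154 = 5.3919641.
E: Wₕ = 0.36507766; term = 0.36507766²·(1 − 0.12065545)·321000/1642 = 22.91192.
D: Wₕ = 0.10794860; term = 0.10794860²·(1 − 0.20626243)·1530000/830 = 17.049997.
Sum = 87.454569.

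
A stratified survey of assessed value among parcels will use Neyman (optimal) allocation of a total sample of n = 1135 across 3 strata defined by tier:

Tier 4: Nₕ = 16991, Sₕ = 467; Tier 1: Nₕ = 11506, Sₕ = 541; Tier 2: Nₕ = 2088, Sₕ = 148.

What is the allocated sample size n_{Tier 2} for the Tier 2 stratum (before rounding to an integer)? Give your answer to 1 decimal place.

Neyman allocation: nₕ = n·NₕSₕ / Σⱼ NⱼSⱼ.
Σ NⱼSⱼ = 16991·467 + 11506·541 + 2088·148 = 1.4468567 × 10^7.
n_{Tier 2} = 1135·2088·148 / (1.4468567 × 10^7) = 24.2.

24.2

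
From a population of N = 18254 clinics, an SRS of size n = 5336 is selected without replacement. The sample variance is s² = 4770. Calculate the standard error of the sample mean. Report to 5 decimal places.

0.79537

Under SRS without replacement, Var(ȳ) = (1 − f)·s²/n with f = n/N = 5336/18254 = 0.29231949.
Var(ȳ) = (1 − 0.29231949)·4770/5336 = 0.70768051·0.89392804 = 0.63261545.
SE(ȳ) = √(0.63261545) = 0.79537.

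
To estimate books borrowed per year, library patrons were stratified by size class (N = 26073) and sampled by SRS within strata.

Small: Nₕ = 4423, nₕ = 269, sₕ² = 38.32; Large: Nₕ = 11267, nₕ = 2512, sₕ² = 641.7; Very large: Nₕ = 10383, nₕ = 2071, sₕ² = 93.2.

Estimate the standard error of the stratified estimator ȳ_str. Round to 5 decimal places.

Var(ȳ_str) = Σₕ Wₕ²(1 − fₕ)sₕ²/nₕ with Wₕ = Nₕ/N, N = 26073.
Small: Wₕ = 0.16963909; term = 0.16963909²·(1 − 0.06081845)·38.32/269 = 0.0038501233.
Large: Wₕ = 0.43213286; term = 0.43213286²·(1 − 0.22295198)·641.7/2512 = 0.037067632.
Very large: Wₕ = 0.39822805; term = 0.39822805²·(1 − 0.19946066)·93.2/2071 = 0.0057132364.
Sum = 0.046630992.
SE = √(0.046630992) = 0.21594.

0.21594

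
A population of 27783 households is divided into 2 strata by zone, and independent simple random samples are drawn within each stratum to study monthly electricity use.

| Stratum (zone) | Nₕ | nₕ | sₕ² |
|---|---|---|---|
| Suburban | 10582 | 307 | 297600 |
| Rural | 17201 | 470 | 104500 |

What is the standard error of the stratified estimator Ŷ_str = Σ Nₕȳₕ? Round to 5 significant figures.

411570

Var(Ŷ_str) = Σₕ Nₕ²(1 − fₕ)sₕ²/nₕ.
Suburban: 10582²·(1 − 307/10582)·297600/307 = 1.0540086 × 10^11.
Rural: 17201²·(1 − 470/17201)·104500/470 = 6.3987336 × 10^10.
Sum = 1.693882 × 10^11.
SE = √(1.693882 × 10^11) = 411570.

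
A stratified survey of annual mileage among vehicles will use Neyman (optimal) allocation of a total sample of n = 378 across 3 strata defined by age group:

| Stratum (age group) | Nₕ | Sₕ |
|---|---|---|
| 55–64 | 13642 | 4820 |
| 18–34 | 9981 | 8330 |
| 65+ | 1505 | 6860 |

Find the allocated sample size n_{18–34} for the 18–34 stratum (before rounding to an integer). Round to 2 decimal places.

197.38

Neyman allocation: nₕ = n·NₕSₕ / Σⱼ NⱼSⱼ.
Σ NⱼSⱼ = 13642·4820 + 9981·8330 + 1505·6860 = 1.5922047 × 10^8.
n_{18–34} = 378·9981·8330 / (1.5922047 × 10^8) = 197.38.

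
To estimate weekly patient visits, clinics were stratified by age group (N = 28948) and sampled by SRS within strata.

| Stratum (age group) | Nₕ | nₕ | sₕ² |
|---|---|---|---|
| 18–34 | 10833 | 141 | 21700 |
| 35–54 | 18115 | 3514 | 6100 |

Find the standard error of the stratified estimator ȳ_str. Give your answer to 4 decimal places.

4.6712

Var(ȳ_str) = Σₕ Wₕ²(1 − fₕ)sₕ²/nₕ with Wₕ = Nₕ/N, N = 28948.
18–34: Wₕ = 0.37422274; term = 0.37422274²·(1 − 0.01301579)·21700/141 = 21.27214.
35–54: Wₕ = 0.62577726; term = 0.62577726²·(1 − 0.19398289)·6100/3514 = 0.54791336.
Sum = 21.820053.
SE = √(21.820053) = 4.6712.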